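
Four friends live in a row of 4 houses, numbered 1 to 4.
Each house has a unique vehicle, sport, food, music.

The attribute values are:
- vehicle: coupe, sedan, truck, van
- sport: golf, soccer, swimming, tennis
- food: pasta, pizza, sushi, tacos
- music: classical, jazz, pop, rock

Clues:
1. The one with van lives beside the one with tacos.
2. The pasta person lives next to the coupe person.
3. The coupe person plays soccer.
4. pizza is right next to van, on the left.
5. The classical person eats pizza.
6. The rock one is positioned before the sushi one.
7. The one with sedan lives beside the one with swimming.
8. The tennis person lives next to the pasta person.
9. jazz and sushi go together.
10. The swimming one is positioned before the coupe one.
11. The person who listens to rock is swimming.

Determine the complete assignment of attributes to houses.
Solution:

House | Vehicle | Sport | Food | Music
--------------------------------------
  1   | sedan | tennis | pizza | classical
  2   | van | swimming | pasta | rock
  3   | coupe | soccer | tacos | pop
  4   | truck | golf | sushi | jazz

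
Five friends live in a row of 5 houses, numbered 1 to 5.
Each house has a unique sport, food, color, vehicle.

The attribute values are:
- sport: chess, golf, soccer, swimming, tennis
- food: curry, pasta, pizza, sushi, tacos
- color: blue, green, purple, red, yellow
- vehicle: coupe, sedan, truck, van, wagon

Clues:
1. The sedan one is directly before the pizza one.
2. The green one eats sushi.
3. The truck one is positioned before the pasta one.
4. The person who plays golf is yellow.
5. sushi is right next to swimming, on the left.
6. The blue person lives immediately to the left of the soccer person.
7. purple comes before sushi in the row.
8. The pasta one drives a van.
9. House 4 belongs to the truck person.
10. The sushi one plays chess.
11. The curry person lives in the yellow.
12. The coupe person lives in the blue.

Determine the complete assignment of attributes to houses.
Solution:

House | Sport | Food | Color | Vehicle
--------------------------------------
  1   | golf | curry | yellow | sedan
  2   | tennis | pizza | blue | coupe
  3   | soccer | tacos | purple | wagon
  4   | chess | sushi | green | truck
  5   | swimming | pasta | red | van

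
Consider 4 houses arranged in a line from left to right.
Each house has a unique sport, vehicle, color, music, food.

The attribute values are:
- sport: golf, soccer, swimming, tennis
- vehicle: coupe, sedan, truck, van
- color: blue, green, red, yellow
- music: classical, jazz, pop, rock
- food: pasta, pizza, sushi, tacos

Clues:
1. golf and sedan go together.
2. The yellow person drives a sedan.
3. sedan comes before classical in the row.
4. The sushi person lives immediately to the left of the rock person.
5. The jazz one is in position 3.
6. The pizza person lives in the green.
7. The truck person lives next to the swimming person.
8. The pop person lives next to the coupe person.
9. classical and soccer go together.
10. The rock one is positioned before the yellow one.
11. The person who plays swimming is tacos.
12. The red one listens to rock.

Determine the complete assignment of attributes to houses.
Solution:

House | Sport | Vehicle | Color | Music | Food
----------------------------------------------
  1   | tennis | truck | blue | pop | sushi
  2   | swimming | coupe | red | rock | tacos
  3   | golf | sedan | yellow | jazz | pasta
  4   | soccer | van | green | classical | pizza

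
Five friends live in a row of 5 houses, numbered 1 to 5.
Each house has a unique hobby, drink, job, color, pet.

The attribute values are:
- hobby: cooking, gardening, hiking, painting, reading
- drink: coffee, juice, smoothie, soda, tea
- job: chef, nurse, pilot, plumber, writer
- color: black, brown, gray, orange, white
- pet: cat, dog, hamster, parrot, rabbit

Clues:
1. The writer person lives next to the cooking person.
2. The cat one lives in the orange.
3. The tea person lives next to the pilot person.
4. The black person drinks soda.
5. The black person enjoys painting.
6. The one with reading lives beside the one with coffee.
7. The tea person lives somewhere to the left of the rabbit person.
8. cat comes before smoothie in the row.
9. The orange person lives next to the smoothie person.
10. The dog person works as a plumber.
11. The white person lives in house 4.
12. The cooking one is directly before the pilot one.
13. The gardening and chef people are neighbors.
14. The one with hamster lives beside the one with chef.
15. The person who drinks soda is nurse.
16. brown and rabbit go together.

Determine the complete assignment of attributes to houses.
Solution:

House | Hobby | Drink | Job | Color | Pet
-----------------------------------------
  1   | gardening | juice | writer | gray | hamster
  2   | cooking | tea | chef | orange | cat
  3   | reading | smoothie | pilot | brown | rabbit
  4   | hiking | coffee | plumber | white | dog
  5   | painting | soda | nurse | black | parrot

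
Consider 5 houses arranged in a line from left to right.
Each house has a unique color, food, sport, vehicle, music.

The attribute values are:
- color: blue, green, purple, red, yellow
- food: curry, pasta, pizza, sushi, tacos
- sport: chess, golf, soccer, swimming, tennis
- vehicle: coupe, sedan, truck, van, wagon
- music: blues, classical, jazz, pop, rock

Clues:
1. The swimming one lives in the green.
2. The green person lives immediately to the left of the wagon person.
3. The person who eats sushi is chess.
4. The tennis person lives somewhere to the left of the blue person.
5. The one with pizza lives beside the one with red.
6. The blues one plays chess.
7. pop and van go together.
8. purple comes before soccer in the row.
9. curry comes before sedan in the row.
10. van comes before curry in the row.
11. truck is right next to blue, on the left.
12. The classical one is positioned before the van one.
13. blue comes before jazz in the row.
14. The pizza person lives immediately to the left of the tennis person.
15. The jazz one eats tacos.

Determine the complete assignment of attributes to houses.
Solution:

House | Color | Food | Sport | Vehicle | Music
----------------------------------------------
  1   | purple | pizza | golf | coupe | classical
  2   | red | pasta | tennis | van | pop
  3   | green | curry | swimming | truck | rock
  4   | blue | sushi | chess | wagon | blues
  5   | yellow | tacos | soccer | sedan | jazz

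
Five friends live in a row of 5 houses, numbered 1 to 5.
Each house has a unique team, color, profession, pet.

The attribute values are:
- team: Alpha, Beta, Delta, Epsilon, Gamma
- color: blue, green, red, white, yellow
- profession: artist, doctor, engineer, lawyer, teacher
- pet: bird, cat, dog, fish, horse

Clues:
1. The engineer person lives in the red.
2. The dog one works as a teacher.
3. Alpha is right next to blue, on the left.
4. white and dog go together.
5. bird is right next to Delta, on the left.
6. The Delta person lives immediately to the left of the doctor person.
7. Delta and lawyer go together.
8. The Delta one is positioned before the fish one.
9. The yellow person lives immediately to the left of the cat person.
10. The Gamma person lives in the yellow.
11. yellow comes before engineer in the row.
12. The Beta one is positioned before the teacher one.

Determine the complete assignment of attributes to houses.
Solution:

House | Team | Color | Profession | Pet
---------------------------------------
  1   | Alpha | green | artist | bird
  2   | Delta | blue | lawyer | horse
  3   | Gamma | yellow | doctor | fish
  4   | Beta | red | engineer | cat
  5   | Epsilon | white | teacher | dog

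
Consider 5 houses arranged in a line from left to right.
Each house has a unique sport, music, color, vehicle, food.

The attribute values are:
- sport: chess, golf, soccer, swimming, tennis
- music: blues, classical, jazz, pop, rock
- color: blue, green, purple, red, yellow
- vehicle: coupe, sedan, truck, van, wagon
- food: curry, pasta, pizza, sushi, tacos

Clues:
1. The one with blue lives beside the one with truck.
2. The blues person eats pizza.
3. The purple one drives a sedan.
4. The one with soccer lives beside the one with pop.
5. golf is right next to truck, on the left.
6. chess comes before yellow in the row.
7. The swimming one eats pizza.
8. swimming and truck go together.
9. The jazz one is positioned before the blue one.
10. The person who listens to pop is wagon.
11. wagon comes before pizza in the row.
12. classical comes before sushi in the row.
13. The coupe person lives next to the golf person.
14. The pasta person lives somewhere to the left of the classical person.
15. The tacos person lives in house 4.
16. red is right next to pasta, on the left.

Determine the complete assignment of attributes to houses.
Solution:

House | Sport | Music | Color | Vehicle | Food
----------------------------------------------
  1   | soccer | jazz | red | coupe | curry
  2   | golf | pop | blue | wagon | pasta
  3   | swimming | blues | green | truck | pizza
  4   | chess | classical | purple | sedan | tacos
  5   | tennis | rock | yellow | van | sushi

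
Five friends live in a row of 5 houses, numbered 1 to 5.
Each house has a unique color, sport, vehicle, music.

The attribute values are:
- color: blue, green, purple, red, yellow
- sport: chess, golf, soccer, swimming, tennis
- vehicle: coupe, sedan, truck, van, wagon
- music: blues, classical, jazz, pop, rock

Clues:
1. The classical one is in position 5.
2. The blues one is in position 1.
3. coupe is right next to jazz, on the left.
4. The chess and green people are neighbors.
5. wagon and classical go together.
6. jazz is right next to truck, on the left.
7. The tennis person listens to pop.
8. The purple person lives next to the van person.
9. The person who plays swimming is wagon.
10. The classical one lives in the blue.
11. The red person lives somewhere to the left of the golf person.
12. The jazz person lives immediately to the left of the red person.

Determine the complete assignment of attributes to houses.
Solution:

House | Color | Sport | Vehicle | Music
---------------------------------------
  1   | purple | chess | coupe | blues
  2   | green | soccer | van | jazz
  3   | red | tennis | truck | pop
  4   | yellow | golf | sedan | rock
  5   | blue | swimming | wagon | classical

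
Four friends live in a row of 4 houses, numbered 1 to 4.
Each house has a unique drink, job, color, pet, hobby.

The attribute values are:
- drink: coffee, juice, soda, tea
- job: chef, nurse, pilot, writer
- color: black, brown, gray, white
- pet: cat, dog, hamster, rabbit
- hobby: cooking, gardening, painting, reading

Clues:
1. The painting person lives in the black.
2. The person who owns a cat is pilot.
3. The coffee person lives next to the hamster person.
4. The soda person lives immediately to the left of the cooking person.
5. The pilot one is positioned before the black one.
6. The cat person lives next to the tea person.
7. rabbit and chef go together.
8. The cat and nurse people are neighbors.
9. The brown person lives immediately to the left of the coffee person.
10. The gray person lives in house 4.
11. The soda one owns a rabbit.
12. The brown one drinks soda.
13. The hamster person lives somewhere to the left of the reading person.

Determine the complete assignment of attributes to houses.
Solution:

House | Drink | Job | Color | Pet | Hobby
-----------------------------------------
  1   | soda | chef | brown | rabbit | gardening
  2   | coffee | pilot | white | cat | cooking
  3   | tea | nurse | black | hamster | painting
  4   | juice | writer | gray | dog | reading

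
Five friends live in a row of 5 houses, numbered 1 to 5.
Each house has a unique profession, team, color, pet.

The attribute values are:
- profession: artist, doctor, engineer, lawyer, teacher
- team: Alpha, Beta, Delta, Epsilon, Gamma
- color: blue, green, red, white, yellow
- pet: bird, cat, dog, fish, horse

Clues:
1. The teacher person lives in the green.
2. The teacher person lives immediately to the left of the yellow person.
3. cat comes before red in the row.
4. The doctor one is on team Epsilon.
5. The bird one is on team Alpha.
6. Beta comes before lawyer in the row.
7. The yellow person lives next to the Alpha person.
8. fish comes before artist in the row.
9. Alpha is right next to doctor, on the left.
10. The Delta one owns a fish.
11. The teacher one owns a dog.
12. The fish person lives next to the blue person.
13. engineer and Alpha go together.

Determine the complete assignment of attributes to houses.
Solution:

House | Profession | Team | Color | Pet
---------------------------------------
  1   | teacher | Beta | green | dog
  2   | lawyer | Delta | yellow | fish
  3   | engineer | Alpha | blue | bird
  4   | doctor | Epsilon | white | cat
  5   | artist | Gamma | red | horse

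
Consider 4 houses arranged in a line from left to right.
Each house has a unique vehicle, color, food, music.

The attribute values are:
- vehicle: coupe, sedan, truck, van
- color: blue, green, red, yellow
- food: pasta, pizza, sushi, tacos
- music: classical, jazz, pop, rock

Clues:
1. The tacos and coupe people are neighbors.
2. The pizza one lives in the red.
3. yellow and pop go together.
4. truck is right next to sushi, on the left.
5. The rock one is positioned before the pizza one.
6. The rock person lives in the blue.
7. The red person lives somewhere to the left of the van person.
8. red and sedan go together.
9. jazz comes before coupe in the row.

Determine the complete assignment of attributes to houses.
Solution:

House | Vehicle | Color | Food | Music
--------------------------------------
  1   | truck | green | tacos | jazz
  2   | coupe | blue | sushi | rock
  3   | sedan | red | pizza | classical
  4   | van | yellow | pasta | pop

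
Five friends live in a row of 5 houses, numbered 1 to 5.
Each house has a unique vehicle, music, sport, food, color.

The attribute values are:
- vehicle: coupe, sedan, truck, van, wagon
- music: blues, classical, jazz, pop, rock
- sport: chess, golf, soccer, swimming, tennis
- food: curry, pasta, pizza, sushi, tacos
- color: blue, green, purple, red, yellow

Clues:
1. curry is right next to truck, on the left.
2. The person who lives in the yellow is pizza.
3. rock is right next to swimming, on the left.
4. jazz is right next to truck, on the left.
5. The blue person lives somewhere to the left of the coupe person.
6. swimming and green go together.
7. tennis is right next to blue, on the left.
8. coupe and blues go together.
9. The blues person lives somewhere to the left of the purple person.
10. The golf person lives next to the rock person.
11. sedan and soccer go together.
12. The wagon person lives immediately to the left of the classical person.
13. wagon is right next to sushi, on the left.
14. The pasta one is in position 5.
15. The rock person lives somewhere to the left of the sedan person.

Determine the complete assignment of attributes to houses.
Solution:

House | Vehicle | Music | Sport | Food | Color
----------------------------------------------
  1   | wagon | jazz | tennis | curry | red
  2   | truck | classical | golf | sushi | blue
  3   | van | rock | chess | pizza | yellow
  4   | coupe | blues | swimming | tacos | green
  5   | sedan | pop | soccer | pasta | purple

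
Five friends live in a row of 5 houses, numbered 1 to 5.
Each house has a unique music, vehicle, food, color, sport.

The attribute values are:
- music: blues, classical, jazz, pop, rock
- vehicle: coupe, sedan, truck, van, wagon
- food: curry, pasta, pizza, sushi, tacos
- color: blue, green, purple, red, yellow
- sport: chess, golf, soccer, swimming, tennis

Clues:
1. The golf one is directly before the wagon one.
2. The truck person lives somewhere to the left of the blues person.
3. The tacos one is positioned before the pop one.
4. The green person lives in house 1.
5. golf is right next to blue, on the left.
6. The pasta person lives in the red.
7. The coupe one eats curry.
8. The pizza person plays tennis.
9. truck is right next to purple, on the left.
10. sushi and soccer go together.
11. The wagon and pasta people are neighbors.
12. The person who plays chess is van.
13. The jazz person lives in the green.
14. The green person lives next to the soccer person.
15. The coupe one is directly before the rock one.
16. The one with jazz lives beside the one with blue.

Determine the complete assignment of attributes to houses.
Solution:

House | Music | Vehicle | Food | Color | Sport
----------------------------------------------
  1   | jazz | coupe | curry | green | golf
  2   | rock | wagon | sushi | blue | soccer
  3   | classical | truck | pasta | red | swimming
  4   | blues | van | tacos | purple | chess
  5   | pop | sedan | pizza | yellow | tennis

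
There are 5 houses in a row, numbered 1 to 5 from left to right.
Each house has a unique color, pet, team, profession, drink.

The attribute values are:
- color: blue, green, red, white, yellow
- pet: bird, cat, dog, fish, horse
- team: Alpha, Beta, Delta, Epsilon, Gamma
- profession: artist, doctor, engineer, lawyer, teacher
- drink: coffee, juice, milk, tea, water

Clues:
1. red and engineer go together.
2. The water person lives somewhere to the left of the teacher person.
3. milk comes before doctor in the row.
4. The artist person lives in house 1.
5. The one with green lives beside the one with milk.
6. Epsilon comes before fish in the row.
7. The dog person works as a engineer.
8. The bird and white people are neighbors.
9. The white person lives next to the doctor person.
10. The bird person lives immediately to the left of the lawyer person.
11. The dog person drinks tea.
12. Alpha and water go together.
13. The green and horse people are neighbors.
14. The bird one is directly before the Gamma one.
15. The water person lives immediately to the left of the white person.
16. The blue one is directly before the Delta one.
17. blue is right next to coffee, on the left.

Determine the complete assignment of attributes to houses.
Solution:

House | Color | Pet | Team | Profession | Drink
-----------------------------------------------
  1   | green | bird | Alpha | artist | water
  2   | white | horse | Gamma | lawyer | milk
  3   | blue | cat | Epsilon | doctor | juice
  4   | yellow | fish | Delta | teacher | coffee
  5   | red | dog | Beta | engineer | tea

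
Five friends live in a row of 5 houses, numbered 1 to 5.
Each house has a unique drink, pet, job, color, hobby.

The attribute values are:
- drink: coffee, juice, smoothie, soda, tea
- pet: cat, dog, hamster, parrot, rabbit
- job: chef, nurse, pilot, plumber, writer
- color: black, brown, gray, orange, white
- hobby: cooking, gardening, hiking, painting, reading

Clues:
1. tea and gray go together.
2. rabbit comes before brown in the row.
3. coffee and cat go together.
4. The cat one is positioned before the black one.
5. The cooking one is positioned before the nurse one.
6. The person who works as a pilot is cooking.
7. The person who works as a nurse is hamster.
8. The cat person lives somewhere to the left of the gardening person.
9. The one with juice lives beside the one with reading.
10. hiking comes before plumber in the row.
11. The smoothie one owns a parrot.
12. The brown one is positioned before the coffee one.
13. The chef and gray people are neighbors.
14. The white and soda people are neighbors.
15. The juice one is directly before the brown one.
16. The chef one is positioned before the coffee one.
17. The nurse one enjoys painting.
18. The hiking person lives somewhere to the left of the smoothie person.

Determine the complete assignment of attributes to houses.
Solution:

House | Drink | Pet | Job | Color | Hobby
-----------------------------------------
  1   | juice | rabbit | pilot | white | cooking
  2   | soda | dog | chef | brown | reading
  3   | tea | hamster | nurse | gray | painting
  4   | coffee | cat | writer | orange | hiking
  5   | smoothie | parrot | plumber | black | gardening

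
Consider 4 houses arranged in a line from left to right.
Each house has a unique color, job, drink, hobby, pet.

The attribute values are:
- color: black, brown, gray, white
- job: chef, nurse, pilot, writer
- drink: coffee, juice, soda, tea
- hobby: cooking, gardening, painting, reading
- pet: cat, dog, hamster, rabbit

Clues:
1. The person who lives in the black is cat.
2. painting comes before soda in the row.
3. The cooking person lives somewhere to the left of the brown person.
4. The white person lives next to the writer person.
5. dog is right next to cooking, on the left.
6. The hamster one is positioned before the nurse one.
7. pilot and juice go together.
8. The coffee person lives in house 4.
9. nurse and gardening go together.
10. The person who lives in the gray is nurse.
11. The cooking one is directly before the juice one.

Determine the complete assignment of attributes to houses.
Solution:

House | Color | Job | Drink | Hobby | Pet
-----------------------------------------
  1   | white | chef | tea | painting | dog
  2   | black | writer | soda | cooking | cat
  3   | brown | pilot | juice | reading | hamster
  4   | gray | nurse | coffee | gardening | rabbit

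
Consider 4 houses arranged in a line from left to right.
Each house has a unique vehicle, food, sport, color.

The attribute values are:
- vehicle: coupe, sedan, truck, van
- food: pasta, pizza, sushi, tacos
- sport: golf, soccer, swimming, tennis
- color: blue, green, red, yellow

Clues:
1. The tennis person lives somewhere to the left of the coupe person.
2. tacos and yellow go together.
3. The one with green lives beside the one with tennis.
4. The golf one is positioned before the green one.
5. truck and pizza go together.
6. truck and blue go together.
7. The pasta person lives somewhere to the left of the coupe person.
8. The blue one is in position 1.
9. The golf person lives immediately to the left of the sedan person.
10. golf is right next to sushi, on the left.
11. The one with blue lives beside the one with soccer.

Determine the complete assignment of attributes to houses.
Solution:

House | Vehicle | Food | Sport | Color
--------------------------------------
  1   | truck | pizza | golf | blue
  2   | sedan | sushi | soccer | green
  3   | van | pasta | tennis | red
  4   | coupe | tacos | swimming | yellow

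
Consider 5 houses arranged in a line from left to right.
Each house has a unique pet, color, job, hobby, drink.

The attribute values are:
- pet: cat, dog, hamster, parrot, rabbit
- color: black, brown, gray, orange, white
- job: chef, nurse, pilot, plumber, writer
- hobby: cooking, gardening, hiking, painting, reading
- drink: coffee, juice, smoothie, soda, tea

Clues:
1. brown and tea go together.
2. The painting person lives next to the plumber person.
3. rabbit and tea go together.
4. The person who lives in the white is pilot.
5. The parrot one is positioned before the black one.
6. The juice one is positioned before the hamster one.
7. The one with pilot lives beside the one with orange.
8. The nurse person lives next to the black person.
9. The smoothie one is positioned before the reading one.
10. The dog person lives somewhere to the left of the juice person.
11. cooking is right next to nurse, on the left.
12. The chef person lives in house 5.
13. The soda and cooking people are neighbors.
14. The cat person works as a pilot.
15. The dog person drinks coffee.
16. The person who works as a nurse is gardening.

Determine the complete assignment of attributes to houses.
Solution:

House | Pet | Color | Job | Hobby | Drink
-----------------------------------------
  1   | cat | white | pilot | painting | soda
  2   | dog | orange | plumber | cooking | coffee
  3   | parrot | gray | nurse | gardening | juice
  4   | hamster | black | writer | hiking | smoothie
  5   | rabbit | brown | chef | reading | tea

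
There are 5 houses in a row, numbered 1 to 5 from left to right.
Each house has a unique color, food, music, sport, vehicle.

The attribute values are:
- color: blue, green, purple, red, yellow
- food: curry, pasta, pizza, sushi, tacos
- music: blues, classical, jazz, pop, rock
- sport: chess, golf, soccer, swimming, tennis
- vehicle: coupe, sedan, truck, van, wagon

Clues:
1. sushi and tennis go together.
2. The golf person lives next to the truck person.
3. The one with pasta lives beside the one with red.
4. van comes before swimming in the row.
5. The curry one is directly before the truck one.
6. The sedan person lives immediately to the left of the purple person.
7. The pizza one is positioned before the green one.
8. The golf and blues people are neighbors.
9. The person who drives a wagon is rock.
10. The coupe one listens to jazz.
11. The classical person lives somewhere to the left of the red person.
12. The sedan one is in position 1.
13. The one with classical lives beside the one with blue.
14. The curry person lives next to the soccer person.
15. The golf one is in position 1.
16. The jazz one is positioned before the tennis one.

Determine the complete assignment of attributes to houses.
Solution:

House | Color | Food | Music | Sport | Vehicle
----------------------------------------------
  1   | yellow | curry | pop | golf | sedan
  2   | purple | pizza | blues | soccer | truck
  3   | green | tacos | classical | chess | van
  4   | blue | pasta | jazz | swimming | coupe
  5   | red | sushi | rock | tennis | wagon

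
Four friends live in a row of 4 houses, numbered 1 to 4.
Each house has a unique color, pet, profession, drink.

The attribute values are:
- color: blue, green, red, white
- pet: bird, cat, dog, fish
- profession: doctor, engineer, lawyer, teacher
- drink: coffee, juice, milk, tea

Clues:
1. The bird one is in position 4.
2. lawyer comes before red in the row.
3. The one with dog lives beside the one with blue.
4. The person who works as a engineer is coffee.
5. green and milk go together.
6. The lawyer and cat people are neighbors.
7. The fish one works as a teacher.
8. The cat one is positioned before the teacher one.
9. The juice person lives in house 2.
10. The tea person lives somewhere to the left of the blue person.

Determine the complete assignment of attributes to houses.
Solution:

House | Color | Pet | Profession | Drink
----------------------------------------
  1   | white | dog | lawyer | tea
  2   | blue | cat | doctor | juice
  3   | green | fish | teacher | milk
  4   | red | bird | engineer | coffee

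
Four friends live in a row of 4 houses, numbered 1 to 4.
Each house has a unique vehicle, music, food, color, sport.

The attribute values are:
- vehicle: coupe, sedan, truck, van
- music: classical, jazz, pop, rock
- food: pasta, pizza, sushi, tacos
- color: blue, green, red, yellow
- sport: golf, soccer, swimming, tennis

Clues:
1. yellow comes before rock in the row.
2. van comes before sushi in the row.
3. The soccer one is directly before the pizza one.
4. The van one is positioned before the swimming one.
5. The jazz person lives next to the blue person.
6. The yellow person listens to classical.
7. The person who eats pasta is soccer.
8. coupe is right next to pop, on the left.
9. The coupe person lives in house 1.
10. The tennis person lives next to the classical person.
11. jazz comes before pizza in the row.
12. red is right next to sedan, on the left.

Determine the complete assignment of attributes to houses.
Solution:

House | Vehicle | Music | Food | Color | Sport
----------------------------------------------
  1   | coupe | jazz | pasta | red | soccer
  2   | sedan | pop | pizza | blue | tennis
  3   | van | classical | tacos | yellow | golf
  4   | truck | rock | sushi | green | swimming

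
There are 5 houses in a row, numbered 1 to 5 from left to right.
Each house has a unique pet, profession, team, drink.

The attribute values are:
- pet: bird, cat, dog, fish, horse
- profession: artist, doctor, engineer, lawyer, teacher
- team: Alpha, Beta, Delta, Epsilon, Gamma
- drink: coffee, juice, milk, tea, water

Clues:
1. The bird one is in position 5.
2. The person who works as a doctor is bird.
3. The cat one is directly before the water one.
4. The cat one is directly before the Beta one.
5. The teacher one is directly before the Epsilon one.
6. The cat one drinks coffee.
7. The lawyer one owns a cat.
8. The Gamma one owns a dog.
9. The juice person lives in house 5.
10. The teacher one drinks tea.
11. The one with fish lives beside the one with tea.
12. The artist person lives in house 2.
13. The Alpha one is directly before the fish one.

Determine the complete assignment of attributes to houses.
Solution:

House | Pet | Profession | Team | Drink
---------------------------------------
  1   | cat | lawyer | Alpha | coffee
  2   | fish | artist | Beta | water
  3   | dog | teacher | Gamma | tea
  4   | horse | engineer | Epsilon | milk
  5   | bird | doctor | Delta | juice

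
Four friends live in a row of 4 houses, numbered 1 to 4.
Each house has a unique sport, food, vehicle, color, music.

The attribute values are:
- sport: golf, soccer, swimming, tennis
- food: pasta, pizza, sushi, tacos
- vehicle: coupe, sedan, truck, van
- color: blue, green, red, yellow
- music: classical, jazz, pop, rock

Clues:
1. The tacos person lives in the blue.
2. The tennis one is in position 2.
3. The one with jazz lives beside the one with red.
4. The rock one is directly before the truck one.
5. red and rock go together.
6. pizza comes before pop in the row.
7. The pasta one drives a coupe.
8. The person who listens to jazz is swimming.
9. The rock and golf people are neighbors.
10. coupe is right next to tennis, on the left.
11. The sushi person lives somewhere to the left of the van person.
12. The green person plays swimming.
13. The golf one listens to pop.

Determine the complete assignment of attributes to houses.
Solution:

House | Sport | Food | Vehicle | Color | Music
----------------------------------------------
  1   | swimming | pasta | coupe | green | jazz
  2   | tennis | pizza | sedan | red | rock
  3   | golf | sushi | truck | yellow | pop
  4   | soccer | tacos | van | blue | classical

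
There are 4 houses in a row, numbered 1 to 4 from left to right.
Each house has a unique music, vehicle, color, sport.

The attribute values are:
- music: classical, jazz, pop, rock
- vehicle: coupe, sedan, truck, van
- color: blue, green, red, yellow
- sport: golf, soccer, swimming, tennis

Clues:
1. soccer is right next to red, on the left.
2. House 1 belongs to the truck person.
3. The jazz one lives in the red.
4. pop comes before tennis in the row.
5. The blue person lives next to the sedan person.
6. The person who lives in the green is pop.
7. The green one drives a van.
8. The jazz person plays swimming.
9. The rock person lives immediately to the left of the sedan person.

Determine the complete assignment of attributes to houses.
Solution:

House | Music | Vehicle | Color | Sport
---------------------------------------
  1   | rock | truck | blue | soccer
  2   | jazz | sedan | red | swimming
  3   | pop | van | green | golf
  4   | classical | coupe | yellow | tennis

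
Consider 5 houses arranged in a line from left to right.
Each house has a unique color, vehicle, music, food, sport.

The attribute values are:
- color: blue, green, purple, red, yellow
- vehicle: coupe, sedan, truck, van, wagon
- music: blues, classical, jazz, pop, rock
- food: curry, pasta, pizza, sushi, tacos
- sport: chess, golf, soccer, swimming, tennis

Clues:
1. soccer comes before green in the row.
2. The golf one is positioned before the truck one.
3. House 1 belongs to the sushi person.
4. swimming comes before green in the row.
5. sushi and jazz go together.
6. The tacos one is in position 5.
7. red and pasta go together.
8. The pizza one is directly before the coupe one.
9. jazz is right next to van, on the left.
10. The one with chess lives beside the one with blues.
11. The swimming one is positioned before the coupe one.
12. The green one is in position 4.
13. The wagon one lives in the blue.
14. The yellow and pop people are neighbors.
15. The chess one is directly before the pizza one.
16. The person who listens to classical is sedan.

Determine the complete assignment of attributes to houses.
Solution:

House | Color | Vehicle | Music | Food | Sport
----------------------------------------------
  1   | blue | wagon | jazz | sushi | chess
  2   | yellow | van | blues | pizza | swimming
  3   | red | coupe | pop | pasta | soccer
  4   | green | sedan | classical | curry | golf
  5   | purple | truck | rock | tacos | tennis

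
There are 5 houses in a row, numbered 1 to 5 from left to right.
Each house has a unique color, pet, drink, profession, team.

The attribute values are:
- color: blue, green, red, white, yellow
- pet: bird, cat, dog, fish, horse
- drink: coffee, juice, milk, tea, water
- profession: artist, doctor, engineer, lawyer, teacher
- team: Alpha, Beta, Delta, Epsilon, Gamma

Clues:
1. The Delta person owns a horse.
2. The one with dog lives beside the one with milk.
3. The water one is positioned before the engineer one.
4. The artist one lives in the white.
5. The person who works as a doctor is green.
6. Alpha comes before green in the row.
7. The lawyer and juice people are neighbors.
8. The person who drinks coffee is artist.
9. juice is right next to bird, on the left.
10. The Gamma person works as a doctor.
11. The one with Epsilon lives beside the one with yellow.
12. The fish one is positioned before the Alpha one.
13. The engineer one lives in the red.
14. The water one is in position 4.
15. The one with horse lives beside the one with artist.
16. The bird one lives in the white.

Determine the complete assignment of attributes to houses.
Solution:

House | Color | Pet | Drink | Profession | Team
-----------------------------------------------
  1   | blue | fish | tea | lawyer | Epsilon
  2   | yellow | horse | juice | teacher | Delta
  3   | white | bird | coffee | artist | Alpha
  4   | green | dog | water | doctor | Gamma
  5   | red | cat | milk | engineer | Beta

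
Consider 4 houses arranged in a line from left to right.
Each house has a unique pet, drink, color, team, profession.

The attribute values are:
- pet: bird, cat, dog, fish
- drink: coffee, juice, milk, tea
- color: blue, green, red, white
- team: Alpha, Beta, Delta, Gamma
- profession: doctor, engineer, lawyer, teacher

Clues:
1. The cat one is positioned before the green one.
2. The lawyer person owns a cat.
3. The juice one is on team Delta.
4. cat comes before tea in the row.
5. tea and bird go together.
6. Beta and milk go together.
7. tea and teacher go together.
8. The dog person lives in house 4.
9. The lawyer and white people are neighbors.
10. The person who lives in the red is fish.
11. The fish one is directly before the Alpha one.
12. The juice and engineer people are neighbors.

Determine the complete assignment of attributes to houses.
Solution:

House | Pet | Drink | Color | Team | Profession
-----------------------------------------------
  1   | cat | milk | blue | Beta | lawyer
  2   | bird | tea | white | Gamma | teacher
  3   | fish | juice | red | Delta | doctor
  4   | dog | coffee | green | Alpha | engineer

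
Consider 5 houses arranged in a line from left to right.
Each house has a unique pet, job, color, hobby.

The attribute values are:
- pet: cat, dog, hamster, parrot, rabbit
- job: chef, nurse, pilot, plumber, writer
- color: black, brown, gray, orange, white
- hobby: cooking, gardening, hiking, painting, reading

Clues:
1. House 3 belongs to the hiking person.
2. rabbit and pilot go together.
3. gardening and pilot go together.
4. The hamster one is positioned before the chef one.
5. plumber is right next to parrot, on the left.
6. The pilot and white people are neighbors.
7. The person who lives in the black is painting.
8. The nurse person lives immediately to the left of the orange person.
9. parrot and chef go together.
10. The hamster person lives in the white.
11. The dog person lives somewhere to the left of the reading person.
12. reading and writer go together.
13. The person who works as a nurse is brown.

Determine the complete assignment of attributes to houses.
Solution:

House | Pet | Job | Color | Hobby
---------------------------------
  1   | dog | nurse | brown | cooking
  2   | rabbit | pilot | orange | gardening
  3   | hamster | plumber | white | hiking
  4   | parrot | chef | black | painting
  5   | cat | writer | gray | reading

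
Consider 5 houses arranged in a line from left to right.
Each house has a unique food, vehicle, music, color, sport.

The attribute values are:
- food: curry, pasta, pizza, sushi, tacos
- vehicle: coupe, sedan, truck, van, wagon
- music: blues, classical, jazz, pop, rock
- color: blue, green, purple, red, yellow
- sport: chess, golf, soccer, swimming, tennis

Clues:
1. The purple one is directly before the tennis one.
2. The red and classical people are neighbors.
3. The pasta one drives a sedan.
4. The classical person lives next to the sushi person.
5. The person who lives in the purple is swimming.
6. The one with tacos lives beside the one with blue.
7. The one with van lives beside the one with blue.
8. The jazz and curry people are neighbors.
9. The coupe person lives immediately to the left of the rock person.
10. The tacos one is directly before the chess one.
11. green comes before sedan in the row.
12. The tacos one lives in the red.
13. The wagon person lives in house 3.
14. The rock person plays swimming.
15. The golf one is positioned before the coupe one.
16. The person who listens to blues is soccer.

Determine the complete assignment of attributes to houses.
Solution:

House | Food | Vehicle | Music | Color | Sport
----------------------------------------------
  1   | tacos | van | jazz | red | golf
  2   | curry | coupe | classical | blue | chess
  3   | sushi | wagon | rock | purple | swimming
  4   | pizza | truck | pop | green | tennis
  5   | pasta | sedan | blues | yellow | soccer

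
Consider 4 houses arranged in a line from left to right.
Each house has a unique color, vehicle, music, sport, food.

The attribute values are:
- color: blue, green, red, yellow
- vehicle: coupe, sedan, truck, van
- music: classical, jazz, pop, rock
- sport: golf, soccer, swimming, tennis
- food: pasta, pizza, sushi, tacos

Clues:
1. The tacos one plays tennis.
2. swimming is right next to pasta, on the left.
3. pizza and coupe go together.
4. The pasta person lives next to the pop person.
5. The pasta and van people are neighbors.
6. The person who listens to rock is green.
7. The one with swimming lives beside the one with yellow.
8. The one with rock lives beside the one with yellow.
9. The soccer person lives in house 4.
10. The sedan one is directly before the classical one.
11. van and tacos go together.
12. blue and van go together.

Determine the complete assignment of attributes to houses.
Solution:

House | Color | Vehicle | Music | Sport | Food
----------------------------------------------
  1   | green | sedan | rock | swimming | sushi
  2   | yellow | truck | classical | golf | pasta
  3   | blue | van | pop | tennis | tacos
  4   | red | coupe | jazz | soccer | pizza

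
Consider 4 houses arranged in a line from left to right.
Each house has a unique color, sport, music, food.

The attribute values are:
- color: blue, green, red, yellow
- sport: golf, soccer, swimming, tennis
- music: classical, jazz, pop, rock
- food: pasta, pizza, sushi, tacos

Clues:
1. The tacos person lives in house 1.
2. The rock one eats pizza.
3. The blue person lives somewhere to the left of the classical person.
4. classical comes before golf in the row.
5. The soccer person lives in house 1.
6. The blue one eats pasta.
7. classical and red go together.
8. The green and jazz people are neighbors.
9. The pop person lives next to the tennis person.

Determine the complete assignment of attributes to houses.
Solution:

House | Color | Sport | Music | Food
------------------------------------
  1   | green | soccer | pop | tacos
  2   | blue | tennis | jazz | pasta
  3   | red | swimming | classical | sushi
  4   | yellow | golf | rock | pizza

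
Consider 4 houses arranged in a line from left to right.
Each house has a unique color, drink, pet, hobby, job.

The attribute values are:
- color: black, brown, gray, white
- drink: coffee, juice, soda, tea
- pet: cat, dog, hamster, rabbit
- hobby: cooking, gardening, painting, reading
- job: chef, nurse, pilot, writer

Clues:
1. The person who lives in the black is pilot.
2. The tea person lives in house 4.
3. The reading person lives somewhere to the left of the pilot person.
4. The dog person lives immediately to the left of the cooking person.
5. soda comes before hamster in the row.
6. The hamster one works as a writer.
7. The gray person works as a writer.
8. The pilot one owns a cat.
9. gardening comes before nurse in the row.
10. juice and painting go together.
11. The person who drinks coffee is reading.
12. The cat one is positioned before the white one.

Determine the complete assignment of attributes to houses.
Solution:

House | Color | Drink | Pet | Hobby | Job
-----------------------------------------
  1   | brown | coffee | rabbit | reading | chef
  2   | black | soda | cat | gardening | pilot
  3   | white | juice | dog | painting | nurse
  4   | gray | tea | hamster | cooking | writer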